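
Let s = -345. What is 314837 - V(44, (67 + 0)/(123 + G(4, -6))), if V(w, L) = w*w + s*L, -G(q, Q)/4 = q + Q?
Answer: 41013146/131 ≈ 3.1308e+5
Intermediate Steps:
G(q, Q) = -4*Q - 4*q (G(q, Q) = -4*(q + Q) = -4*(Q + q) = -4*Q - 4*q)
V(w, L) = w**2 - 345*L (V(w, L) = w*w - 345*L = w**2 - 345*L)
314837 - V(44, (67 + 0)/(123 + G(4, -6))) = 314837 - (44**2 - 345*(67 + 0)/(123 + (-4*(-6) - 4*4))) = 314837 - (1936 - 23115/(123 + (24 - 16))) = 314837 - (1936 - 23115/(123 + 8)) = 314837 - (1936 - 23115/131) = 314837 - 1*230501/131 = 314837 - 230501/131 = 41013146/131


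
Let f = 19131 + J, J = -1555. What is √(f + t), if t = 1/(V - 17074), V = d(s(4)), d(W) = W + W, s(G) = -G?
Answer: 19*√1578511558/5694 ≈ 132.57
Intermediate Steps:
d(W) = 2*W
V = -8 (V = 2*(-1*4) = 2*(-4) = -8)
t = -1/17082 (t = 1/(-8 - 17074) = 1/(-17082) = -1/17082 ≈ -5.8541e-5)
f = 17576 (f = 19131 - 1555 = 17576)
√(f + t) = √(17576 - 1/17082) = √(300233231/17082) = 19*√1578511558/5694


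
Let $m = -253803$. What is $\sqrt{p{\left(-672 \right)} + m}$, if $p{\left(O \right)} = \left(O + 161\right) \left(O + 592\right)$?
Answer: $i \sqrt{212923} \approx 461.44 i$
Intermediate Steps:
$p{\left(O \right)} = \left(161 + O\right) \left(592 + O\right)$
$\sqrt{p{\left(-672 \right)} + m} = \sqrt{\left(95312 + \left(-672\right)^{2} + 753 \left(-672\right)\right) - 253803} = \sqrt{\left(95312 + 451584 - 506016\right) - 253803} = \sqrt{40880 - 253803} = \sqrt{-212923} = i \sqrt{212923}$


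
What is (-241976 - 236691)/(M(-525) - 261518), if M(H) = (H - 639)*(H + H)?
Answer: -478667/960682 ≈ -0.49826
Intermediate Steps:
M(H) = 2*H*(-639 + H) (M(H) = (-639 + H)*(2*H) = 2*H*(-639 + H))
(-241976 - 236691)/(M(-525) - 261518) = (-241976 - 236691)/(2*(-525)*(-639 - 525) - 261518) = -478667/(2*(-525)*(-1164) - 261518) = -478667/(1222200 - 261518) = -478667/960682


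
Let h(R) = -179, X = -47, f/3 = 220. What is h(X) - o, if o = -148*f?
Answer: 97501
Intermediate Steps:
f = 660 (f = 3*220 = 660)
o = -97680 (o = -148*660 = -97680)
h(X) - o = -179 - 1*(-97680) = -179 + 97680 = 97501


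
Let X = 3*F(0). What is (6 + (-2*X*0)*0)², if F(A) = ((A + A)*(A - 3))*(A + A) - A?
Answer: 36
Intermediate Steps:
F(A) = -A + 4*A²*(-3 + A) (F(A) = ((2*A)*(-3 + A))*(2*A) - A = (2*A*(-3 + A))*(2*A) - A = 4*A²*(-3 + A) - A = -A + 4*A²*(-3 + A))
X = 0 (X = 3*(0*(-1 - 12*0 + 4*0²)) = 3*(0*(-1 + 0 + 4*0)) = 3*(0*(-1 + 0 + 0)) = 3*(0*(-1)) = 3*0 = 0)
(6 + (-2*X*0)*0)² = (6 + (-2*0*0)*0)² = (6 + (0*0)*0)² = (6 + 0*0)² = (6 + 0)² = 6² = 36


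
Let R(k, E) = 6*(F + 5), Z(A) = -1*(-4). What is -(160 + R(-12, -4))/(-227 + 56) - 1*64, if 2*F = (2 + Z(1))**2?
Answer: -10646/171 ≈ -62.257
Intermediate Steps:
Z(A) = 4
F = 18 (F = (2 + 4)**2/2 = (1/2)*6**2 = (1/2)*36 = 18)
R(k, E) = 138 (R(k, E) = 6*(18 + 5) = 6*23 = 138)
-(160 + R(-12, -4))/(-227 + 56) - 1*64 = -(160 + 138)/(-227 + 56) - 1*64 = -298/(-171) - 64 = -298*(-1)/171 - 64 = -1*(-298/171) - 64 = 298/171 - 64 = -10646/171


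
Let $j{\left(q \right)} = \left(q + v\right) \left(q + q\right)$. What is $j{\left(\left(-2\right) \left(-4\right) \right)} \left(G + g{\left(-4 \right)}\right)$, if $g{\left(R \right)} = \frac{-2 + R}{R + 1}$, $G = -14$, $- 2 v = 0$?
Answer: $-1536$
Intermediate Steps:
$v = 0$ ($v = \left(- \frac{1}{2}\right) 0 = 0$)
$g{\left(R \right)} = \frac{-2 + R}{1 + R}$
$j{\left(q \right)} = 2 q^{2}$ ($j{\left(q \right)} = \left(q + 0\right) \left(q + q\right) = q 2 q = 2 q^{2}$)
$j{\left(\left(-2\right) \left(-4\right) \right)} \left(G + g{\left(-4 \right)}\right) = 2 \left(\left(-2\right) \left(-4\right)\right)^{2} \left(-14 + \frac{-2 - 4}{1 - 4}\right) = 2 \cdot 8^{2} \left(-14 + \frac{1}{-3} \left(-6\right)\right) = 2 \cdot 64 \left(-14 - -2\right) = 128 \left(-14 + 2\right) = 128 \left(-12\right) = -1536$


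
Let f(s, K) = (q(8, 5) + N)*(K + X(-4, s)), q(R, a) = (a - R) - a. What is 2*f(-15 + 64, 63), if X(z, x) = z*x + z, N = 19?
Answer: -3014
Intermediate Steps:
X(z, x) = z + x*z (X(z, x) = x*z + z = z + x*z)
q(R, a) = -R
f(s, K) = -44 - 44*s + 11*K (f(s, K) = (-1*8 + 19)*(K - 4*(1 + s)) = (-8 + 19)*(K + (-4 - 4*s)) = 11*(-4 + K - 4*s) = -44 - 44*s + 11*K)
2*f(-15 + 64, 63) = 2*(-44 - 44*(-15 + 64) + 11*63) = 2*(-44 - 44*49 + 693) = 2*(-44 - 2156 + 693) = 2*(-1507) = -3014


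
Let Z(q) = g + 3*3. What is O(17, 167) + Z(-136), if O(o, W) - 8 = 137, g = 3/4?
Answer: 619/4 ≈ 154.75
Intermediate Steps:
g = ¾ (g = 3*(¼) = ¾ ≈ 0.75000)
O(o, W) = 145 (O(o, W) = 8 + 137 = 145)
Z(q) = 39/4 (Z(q) = ¾ + 3*3 = ¾ + 9 = 39/4)
O(17, 167) + Z(-136) = 145 + 39/4 = 619/4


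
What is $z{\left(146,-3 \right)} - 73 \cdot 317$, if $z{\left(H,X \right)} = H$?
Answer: $-22995$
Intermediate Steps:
$z{\left(146,-3 \right)} - 73 \cdot 317 = 146 - 73 \cdot 317 = 146 - 23141 = -22995$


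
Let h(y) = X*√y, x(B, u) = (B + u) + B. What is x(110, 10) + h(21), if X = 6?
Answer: 230 + 6*√21 ≈ 257.50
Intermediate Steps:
x(B, u) = u + 2*B
h(y) = 6*√y
x(110, 10) + h(21) = (10 + 2*110) + 6*√21 = (10 + 220) + 6*√21 = 230 + 6*√21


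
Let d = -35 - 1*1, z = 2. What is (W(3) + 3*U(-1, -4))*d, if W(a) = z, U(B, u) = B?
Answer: 36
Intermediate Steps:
W(a) = 2
d = -36 (d = -35 - 1 = -36)
(W(3) + 3*U(-1, -4))*d = (2 + 3*(-1))*(-36) = (2 - 3)*(-36) = -1*(-36) = 36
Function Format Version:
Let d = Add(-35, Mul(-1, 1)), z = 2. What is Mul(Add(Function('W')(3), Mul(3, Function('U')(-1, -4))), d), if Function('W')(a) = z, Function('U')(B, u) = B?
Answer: 36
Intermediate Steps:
Function('W')(a) = 2
d = -36 (d = Add(-35, -1) = -36)
Mul(Add(Function('W')(3), Mul(3, Function('U')(-1, -4))), d) = Mul(Add(2, Mul(3, -1)), -36) = Mul(Add(2, -3), -36) = Mul(-1, -36) = 36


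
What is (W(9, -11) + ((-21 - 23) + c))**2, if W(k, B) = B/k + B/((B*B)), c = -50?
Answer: 89038096/9801 ≈ 9084.6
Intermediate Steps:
W(k, B) = 1/B + B/k (W(k, B) = B/k + B/(B**2) = B/k + B/B**2 = B/k + 1/B = 1/B + B/k)
(W(9, -11) + ((-21 - 23) + c))**2 = ((1/(-11) - 11/9) + ((-21 - 23) - 50))**2 = ((-1/11 - 11*1/9) + (-44 - 50))**2 = ((-1/11 - 11/9) - 94)**2 = (-130/99 - 94)**2 = (-9436/99)**2 = 89038096/9801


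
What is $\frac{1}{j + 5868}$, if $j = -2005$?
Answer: $\frac{1}{3863} \approx 0.00025887$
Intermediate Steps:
$\frac{1}{j + 5868} = \frac{1}{-2005 + 5868} = \frac{1}{3863}$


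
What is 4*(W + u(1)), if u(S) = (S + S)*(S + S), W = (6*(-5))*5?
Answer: -584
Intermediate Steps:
W = -150 (W = -30*5 = -150)
u(S) = 4*S² (u(S) = (2*S)*(2*S) = 4*S²)
4*(W + u(1)) = 4*(-150 + 4*1²) = 4*(-150 + 4*1) = 4*(-150 + 4) = 4*(-146) = -584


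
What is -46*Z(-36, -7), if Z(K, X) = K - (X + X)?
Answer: 1012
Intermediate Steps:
Z(K, X) = K - 2*X
-46*Z(-36, -7) = -46*(-36 - 2*(-7)) = -46*(-36 + 14) = -46*(-22) = 1012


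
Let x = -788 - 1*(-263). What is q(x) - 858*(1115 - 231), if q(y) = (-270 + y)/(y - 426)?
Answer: -240435359/317 ≈ -7.5847e+5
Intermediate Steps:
x = -525 (x = -788 + 263 = -525)
q(y) = (-270 + y)/(-426 + y)
q(x) - 858*(1115 - 231) = (-270 - 525)/(-426 - 525) - 858*(1115 - 231) = -795/(-951) - 858*884 = -1/951*(-795) - 758472 = 265/317 - 758472 = -240435359/317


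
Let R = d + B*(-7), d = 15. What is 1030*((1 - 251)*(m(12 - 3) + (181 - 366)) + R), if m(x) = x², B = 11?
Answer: 26716140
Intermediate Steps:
R = -62 (R = 15 + 11*(-7) = 15 - 77 = -62)
1030*((1 - 251)*(m(12 - 3) + (181 - 366)) + R) = 1030*((1 - 251)*((12 - 3)² + (181 - 366)) - 62) = 1030*(-250*(9² - 185) - 62) = 1030*(-250*(81 - 185) - 62) = 1030*(-250*(-104) - 62) = 1030*(26000 - 62) = 1030*25938 = 26716140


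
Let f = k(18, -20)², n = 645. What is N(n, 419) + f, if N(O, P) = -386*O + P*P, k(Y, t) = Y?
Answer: -73085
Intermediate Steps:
f = 324 (f = 18² = 324)
N(O, P) = P² - 386*O (N(O, P) = -386*O + P² = P² - 386*O)
N(n, 419) + f = (419² - 386*645) + 324 = (175561 - 248970) + 324 = -73409 + 324 = -73085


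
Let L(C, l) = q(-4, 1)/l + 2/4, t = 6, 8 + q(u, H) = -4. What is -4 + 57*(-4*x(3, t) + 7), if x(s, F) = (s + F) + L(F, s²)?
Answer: -1467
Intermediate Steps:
q(u, H) = -12 (q(u, H) = -8 - 4 = -12)
L(C, l) = ½ - 12/l (L(C, l) = -12/l + 2/4 = -12/l + 2*(¼) = -12/l + ½ = ½ - 12/l)
x(s, F) = F + s + (-24 + s²)/(2*s²) (x(s, F) = (s + F) + (-24 + s²)/(2*(s²)) = (F + s) + (-24 + s²)/(2*s²) = F + s + (-24 + s²)/(2*s²))
-4 + 57*(-4*x(3, t) + 7) = -4 + 57*(-4*(½ + 6 + 3 - 12/3²) + 7) = -4 + 57*(-4*(½ + 6 + 3 - 12*⅑) + 7) = -4 + 57*(-4*(½ + 6 + 3 - 4/3) + 7) = -4 + 57*(-4*49/6 + 7) = -4 + 57*(-98/3 + 7) = -4 + 57*(-77/3) = -4 - 1463 = -1467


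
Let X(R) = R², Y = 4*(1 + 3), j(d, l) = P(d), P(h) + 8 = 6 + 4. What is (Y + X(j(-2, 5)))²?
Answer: 400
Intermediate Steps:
P(h) = 2 (P(h) = -8 + (6 + 4) = -8 + 10 = 2)
j(d, l) = 2
Y = 16 (Y = 4*4 = 16)
(Y + X(j(-2, 5)))² = (16 + 2²)² = (16 + 4)² = 20² = 400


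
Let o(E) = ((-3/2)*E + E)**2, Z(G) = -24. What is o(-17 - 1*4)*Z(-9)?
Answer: -2646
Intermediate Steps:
o(E) = E**2/4 (o(E) = ((-3*1/2)*E + E)**2 = (-3*E/2 + E)**2 = (-E/2)**2 = E**2/4)
o(-17 - 1*4)*Z(-9) = ((-17 - 1*4)**2/4)*(-24) = ((-17 - 4)**2/4)*(-24) = ((1/4)*(-21)**2)*(-24) = ((1/4)*441)*(-24) = (441/4)*(-24) = -2646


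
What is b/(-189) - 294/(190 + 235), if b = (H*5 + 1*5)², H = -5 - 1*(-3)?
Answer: -66191/80325 ≈ -0.82404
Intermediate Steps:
H = -2 (H = -5 + 3 = -2)
b = 25 (b = (-2*5 + 1*5)² = (-10 + 5)² = (-5)² = 25)
b/(-189) - 294/(190 + 235) = 25/(-189) - 294/(190 + 235) = 25*(-1/189) - 294/425 = -25/189 - 294*1/425 = -25/189 - 294/425 = -66191/80325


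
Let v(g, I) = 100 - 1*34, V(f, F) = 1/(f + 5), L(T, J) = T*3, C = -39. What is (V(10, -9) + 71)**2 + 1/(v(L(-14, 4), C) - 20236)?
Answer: 4584060059/907650 ≈ 5050.5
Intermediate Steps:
L(T, J) = 3*T
V(f, F) = 1/(5 + f)
v(g, I) = 66 (v(g, I) = 100 - 34 = 66)
(V(10, -9) + 71)**2 + 1/(v(L(-14, 4), C) - 20236) = (1/(5 + 10) + 71)**2 + 1/(66 - 20236) = (1/15 + 71)**2 + 1/(-20170) = (1/15 + 71)**2 - 1/20170 = (1066/15)**2 - 1/20170 = 1136356/225 - 1/20170 = 4584060059/907650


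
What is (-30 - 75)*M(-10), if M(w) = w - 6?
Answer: 1680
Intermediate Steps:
M(w) = -6 + w
(-30 - 75)*M(-10) = (-30 - 75)*(-6 - 10) = -105*(-16) = 1680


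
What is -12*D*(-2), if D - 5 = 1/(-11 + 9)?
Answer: 108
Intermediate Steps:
D = 9/2 (D = 5 + 1/(-11 + 9) = 5 + 1/(-2) = 5 - 1/2 = 9/2 ≈ 4.5000)
-12*D*(-2) = -12*9/2*(-2) = -54*(-2) = 108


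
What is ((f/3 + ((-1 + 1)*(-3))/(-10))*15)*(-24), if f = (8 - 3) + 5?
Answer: -1200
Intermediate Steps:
f = 10 (f = 5 + 5 = 10)
((f/3 + ((-1 + 1)*(-3))/(-10))*15)*(-24) = ((10/3 + ((-1 + 1)*(-3))/(-10))*15)*(-24) = ((10*(1/3) + (0*(-3))*(-1/10))*15)*(-24) = ((10/3 + 0*(-1/10))*15)*(-24) = ((10/3 + 0)*15)*(-24) = ((10/3)*15)*(-24) = 50*(-24) = -1200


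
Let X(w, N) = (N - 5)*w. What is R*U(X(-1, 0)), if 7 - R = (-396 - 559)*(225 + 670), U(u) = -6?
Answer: -5128392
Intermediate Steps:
X(w, N) = w*(-5 + N) (X(w, N) = (-5 + N)*w = w*(-5 + N))
R = 854732 (R = 7 - (-396 - 559)*(225 + 670) = 7 - (-955)*895 = 7 - 1*(-854725) = 7 + 854725 = 854732)
R*U(X(-1, 0)) = 854732*(-6) = -5128392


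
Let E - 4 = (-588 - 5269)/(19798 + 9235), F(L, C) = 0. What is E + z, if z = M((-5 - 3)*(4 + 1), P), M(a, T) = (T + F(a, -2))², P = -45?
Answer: 58902100/29033 ≈ 2028.8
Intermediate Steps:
M(a, T) = T² (M(a, T) = (T + 0)² = T²)
z = 2025 (z = (-45)² = 2025)
E = 110275/29033 (E = 4 + (-588 - 5269)/(19798 + 9235) = 4 - 5857/29033 = 110275/29033 ≈ 3.7983)
E + z = 110275/29033 + 2025 = 58902100/29033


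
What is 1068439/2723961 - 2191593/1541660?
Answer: -227507589007/221022195540 ≈ -1.0293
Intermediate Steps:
1068439/2723961 - 2191593/1541660 = 1068439*(1/2723961) - 2191593*1/1541660 = 1068439/2723961 - 115347/81140 = -227507589007/221022195540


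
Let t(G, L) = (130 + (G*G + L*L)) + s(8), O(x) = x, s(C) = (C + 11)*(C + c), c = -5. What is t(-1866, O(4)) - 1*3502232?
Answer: -20073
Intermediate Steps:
s(C) = (-5 + C)*(11 + C) (s(C) = (C + 11)*(C - 5) = (11 + C)*(-5 + C) = (-5 + C)*(11 + C))
t(G, L) = 187 + G² + L² (t(G, L) = (130 + (G*G + L*L)) + (-55 + 8² + 6*8) = (130 + (G² + L²)) + (-55 + 64 + 48) = (130 + G² + L²) + 57 = 187 + G² + L²)
t(-1866, O(4)) - 1*3502232 = (187 + (-1866)² + 4²) - 1*3502232 = (187 + 3481956 + 16) - 3502232 = 3482159 - 3502232 = -20073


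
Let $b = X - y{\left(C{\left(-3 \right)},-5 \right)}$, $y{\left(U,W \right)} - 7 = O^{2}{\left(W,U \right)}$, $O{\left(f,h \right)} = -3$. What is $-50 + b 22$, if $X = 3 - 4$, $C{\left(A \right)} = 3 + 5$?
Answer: $-424$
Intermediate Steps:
$C{\left(A \right)} = 8$
$X = -1$
$y{\left(U,W \right)} = 16$ ($y{\left(U,W \right)} = 7 + \left(-3\right)^{2} = 7 + 9 = 16$)
$b = -17$ ($b = -1 - 16 = -17$)
$-50 + b 22 = -50 - 374 = -424$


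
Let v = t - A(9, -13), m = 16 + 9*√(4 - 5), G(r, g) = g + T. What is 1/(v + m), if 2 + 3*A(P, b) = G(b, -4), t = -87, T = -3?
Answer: -68/4705 - 9*I/4705 ≈ -0.014453 - 0.0019129*I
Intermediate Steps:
G(r, g) = -3 + g (G(r, g) = g - 3 = -3 + g)
m = 16 + 9*I (m = 16 + 9*√(-1) = 16 + 9*I ≈ 16.0 + 9.0*I)
A(P, b) = -3 (A(P, b) = -⅔ + (-3 - 4)/3 = -⅔ + (⅓)*(-7) = -⅔ - 7/3 = -3)
v = -84 (v = -87 - 1*(-3) = -87 + 3 = -84)
1/(v + m) = 1/(-84 + (16 + 9*I)) = 1/(-68 + 9*I) = (-68 - 9*I)/4705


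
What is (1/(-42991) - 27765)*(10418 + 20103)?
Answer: -36431242585436/42991 ≈ -8.4742e+8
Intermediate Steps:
(1/(-42991) - 27765)*(10418 + 20103) = (-1/42991 - 27765)*30521 = -1193645116/42991*30521 = -36431242585436/42991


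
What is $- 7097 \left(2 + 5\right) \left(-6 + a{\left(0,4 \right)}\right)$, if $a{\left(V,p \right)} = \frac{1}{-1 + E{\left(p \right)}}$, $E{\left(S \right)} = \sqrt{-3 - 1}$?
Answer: $\frac{1540049}{5} + \frac{99358 i}{5} \approx 3.0801 \cdot 10^{5} + 19872.0 i$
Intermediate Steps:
$E{\left(S \right)} = 2 i$ ($E{\left(S \right)} = \sqrt{-4} = 2 i$)
$a{\left(V,p \right)} = \frac{-1 - 2 i}{5}$ ($a{\left(V,p \right)} = \frac{1}{-1 + 2 i} = \frac{-1 - 2 i}{5}$)
$- 7097 \left(2 + 5\right) \left(-6 + a{\left(0,4 \right)}\right) = - 7097 \left(2 + 5\right) \left(-6 - \left(\frac{1}{5} + \frac{2 i}{5}\right)\right) = - 7097 \cdot 7 \left(- \frac{31}{5} - \frac{2 i}{5}\right) = - 7097 \left(- \frac{217}{5} - \frac{14 i}{5}\right) = \frac{1540049}{5} + \frac{99358 i}{5}$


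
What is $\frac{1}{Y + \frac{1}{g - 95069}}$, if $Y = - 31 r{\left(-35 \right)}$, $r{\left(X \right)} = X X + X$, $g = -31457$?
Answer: $- \frac{126526}{4667544141} \approx -2.7108 \cdot 10^{-5}$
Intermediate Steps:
$r{\left(X \right)} = X + X^{2}$ ($r{\left(X \right)} = X^{2} + X = X + X^{2}$)
$Y = -36890$ ($Y = - 31 \left(- 35 \left(1 - 35\right)\right) = - 31 \left(\left(-35\right) \left(-34\right)\right) = \left(-31\right) 1190 = -36890$)
$\frac{1}{Y + \frac{1}{g - 95069}} = \frac{1}{-36890 + \frac{1}{-31457 - 95069}} = \frac{1}{-36890 + \frac{1}{-126526}} = \frac{1}{-36890 - \frac{1}{126526}} = \frac{1}{- \frac{4667544141}{126526}} = - \frac{126526}{4667544141}$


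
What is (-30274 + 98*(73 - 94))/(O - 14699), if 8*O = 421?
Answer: 258656/117171 ≈ 2.2075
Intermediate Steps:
O = 421/8 (O = (⅛)*421 = 421/8 ≈ 52.625)
(-30274 + 98*(73 - 94))/(O - 14699) = (-30274 + 98*(73 - 94))/(421/8 - 14699) = (-30274 + 98*(-21))/(-117171/8) = (-30274 - 2058)*(-8/117171) = -32332*(-8/117171) = 258656/117171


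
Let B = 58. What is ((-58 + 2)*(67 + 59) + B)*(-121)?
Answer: 846758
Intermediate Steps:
((-58 + 2)*(67 + 59) + B)*(-121) = ((-58 + 2)*(67 + 59) + 58)*(-121) = (-56*126 + 58)*(-121) = (-7056 + 58)*(-121) = -6998*(-121) = 846758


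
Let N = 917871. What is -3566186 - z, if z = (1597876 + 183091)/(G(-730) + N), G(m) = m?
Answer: -3270697175193/917141 ≈ -3.5662e+6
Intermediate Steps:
z = 1780967/917141 (z = (1597876 + 183091)/(-730 + 917871) = 1780967/917141 ≈ 1.9419)
-3566186 - z = -3566186 - 1*1780967/917141 = -3566186 - 1780967/917141 = -3270697175193/917141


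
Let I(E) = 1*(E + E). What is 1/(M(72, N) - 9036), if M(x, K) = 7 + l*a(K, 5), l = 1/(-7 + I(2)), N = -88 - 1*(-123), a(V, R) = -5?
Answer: -3/27082 ≈ -0.00011077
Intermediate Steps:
N = 35 (N = -88 + 123 = 35)
I(E) = 2*E (I(E) = 1*(2*E) = 2*E)
l = -⅓ (l = 1/(-7 + 2*2) = 1/(-7 + 4) = 1/(-3) = -⅓ ≈ -0.33333)
M(x, K) = 26/3 (M(x, K) = 7 - ⅓*(-5) = 7 + 5/3 = 26/3)
1/(M(72, N) - 9036) = 1/(26/3 - 9036) = 1/(-27082/3) = -3/27082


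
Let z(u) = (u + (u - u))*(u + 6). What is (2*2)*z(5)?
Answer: 220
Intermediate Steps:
z(u) = u*(6 + u) (z(u) = (u + 0)*(6 + u) = u*(6 + u))
(2*2)*z(5) = (2*2)*(5*(6 + 5)) = 4*(5*11) = 4*55 = 220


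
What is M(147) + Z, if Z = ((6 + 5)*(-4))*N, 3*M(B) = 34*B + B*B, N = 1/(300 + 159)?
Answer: 4070827/459 ≈ 8868.9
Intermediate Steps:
N = 1/459 ≈ 0.0021787
M(B) = B²/3 + 34*B/3 (M(B) = (34*B + B*B)/3 = (34*B + B²)/3 = (B² + 34*B)/3 = B²/3 + 34*B/3)
Z = -44/459 (Z = ((6 + 5)*(-4))*(1/459) = (11*(-4))*(1/459) = -44*1/459 = -44/459 ≈ -0.095861)
M(147) + Z = (⅓)*147*(34 + 147) - 44/459 = (⅓)*147*181 - 44/459 = 8869 - 44/459 = 4070827/459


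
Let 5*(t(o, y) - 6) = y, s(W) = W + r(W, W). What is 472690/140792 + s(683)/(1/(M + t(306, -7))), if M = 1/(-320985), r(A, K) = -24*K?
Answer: -326549193073819/4519212012 ≈ -72258.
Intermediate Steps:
s(W) = -23*W (s(W) = W - 24*W = -23*W)
t(o, y) = 6 + y/5
M = -1/320985 ≈ -3.1154e-6
472690/140792 + s(683)/(1/(M + t(306, -7))) = 472690/140792 + (-23*683)/(1/(-1/320985 + (6 + (1/5)*(-7)))) = 472690*(1/140792) - 15709/(1/(-1/320985 + (6 - 7/5))) = 236345/70396 - 15709/(1/(-1/320985 + 23/5)) = 236345/70396 - 15709/(1/(295306/64197)) = 236345/70396 - 15709/64197/295306 = 236345/70396 - 15709*295306/64197 = 236345/70396 - 4638961954/64197 = -326549193073819/4519212012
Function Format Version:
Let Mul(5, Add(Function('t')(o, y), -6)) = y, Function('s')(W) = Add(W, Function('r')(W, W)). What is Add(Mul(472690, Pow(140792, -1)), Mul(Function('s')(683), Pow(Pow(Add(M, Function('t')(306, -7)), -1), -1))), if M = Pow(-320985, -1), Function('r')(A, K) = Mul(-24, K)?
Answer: Rational(-326549193073819, 4519212012) ≈ -72258.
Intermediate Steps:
Function('s')(W) = Mul(-23, W) (Function('s')(W) = Add(W, Mul(-24, W)) = Mul(-23, W))
Function('t')(o, y) = Add(6, Mul(Rational(1, 5), y))
M = Rational(-1, 320985) ≈ -3.1154e-6
Add(Mul(472690, Pow(140792, -1)), Mul(Function('s')(683), Pow(Pow(Add(M, Function('t')(306, -7)), -1), -1))) = Add(Mul(472690, Pow(140792, -1)), Mul(Mul(-23, 683), Pow(Pow(Add(Rational(-1, 320985), Add(6, Mul(Rational(1, 5), -7))), -1), -1))) = Add(Mul(472690, Rational(1, 140792)), Mul(-15709, Pow(Pow(Add(Rational(-1, 320985), Add(6, Rational(-7, 5))), -1), -1))) = Add(Rational(236345, 70396), Mul(-15709, Pow(Pow(Add(Rational(-1, 320985), Rational(23, 5)), -1), -1))) = Add(Rational(236345, 70396), Mul(-15709, Pow(Pow(Rational(295306, 64197), -1), -1))) = Add(Rational(236345, 70396), Mul(-15709, Pow(Rational(64197, 295306), -1))) = Add(Rational(236345, 70396), Mul(-15709, Rational(295306, 64197))) = Add(Rational(236345, 70396), Rational(-4638961954, 64197)) = Rational(-326549193073819, 4519212012)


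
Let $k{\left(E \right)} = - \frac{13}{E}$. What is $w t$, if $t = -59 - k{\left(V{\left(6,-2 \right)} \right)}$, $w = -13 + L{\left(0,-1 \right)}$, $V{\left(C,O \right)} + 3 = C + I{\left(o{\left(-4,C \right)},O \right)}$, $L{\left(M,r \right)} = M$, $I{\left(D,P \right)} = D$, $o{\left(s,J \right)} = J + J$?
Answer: $\frac{11336}{15} \approx 755.73$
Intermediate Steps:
$o{\left(s,J \right)} = 2 J$
$V{\left(C,O \right)} = -3 + 3 C$ ($V{\left(C,O \right)} = -3 + \left(C + 2 C\right) = -3 + 3 C$)
$w = -13$ ($w = -13 + 0 = -13$)
$t = - \frac{872}{15}$ ($t = -59 - - \frac{13}{-3 + 3 \cdot 6} = -59 - - \frac{13}{-3 + 18} = -59 - - \frac{13}{15} = -59 + \frac{13}{15} = - \frac{872}{15} \approx -58.133$)
$w t = \left(-13\right) \left(- \frac{872}{15}\right) = \frac{11336}{15}$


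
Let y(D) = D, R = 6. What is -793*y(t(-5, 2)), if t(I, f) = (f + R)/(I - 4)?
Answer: 6344/9 ≈ 704.89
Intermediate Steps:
t(I, f) = (6 + f)/(-4 + I) (t(I, f) = (f + 6)/(I - 4) = (6 + f)/(-4 + I))
-793*y(t(-5, 2)) = -793*(6 + 2)/(-4 - 5) = -793*8/(-9) = -(-793)*8/9 = -793*(-8/9) = 6344/9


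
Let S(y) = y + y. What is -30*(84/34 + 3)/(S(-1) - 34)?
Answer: 155/34 ≈ 4.5588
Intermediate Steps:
S(y) = 2*y
-30*(84/34 + 3)/(S(-1) - 34) = -30*(84/34 + 3)/(2*(-1) - 34) = -30*(84*(1/34) + 3)/(-2 - 34) = -30*(42/17 + 3)/(-36) = -2790*(-1)/(17*36) = -30*(-31/204) = 155/34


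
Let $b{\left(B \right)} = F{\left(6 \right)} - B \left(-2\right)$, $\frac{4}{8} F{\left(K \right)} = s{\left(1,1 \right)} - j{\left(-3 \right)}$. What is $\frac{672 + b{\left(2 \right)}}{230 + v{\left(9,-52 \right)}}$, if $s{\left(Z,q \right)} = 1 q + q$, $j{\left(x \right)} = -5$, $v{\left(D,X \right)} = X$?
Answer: $\frac{345}{89} \approx 3.8764$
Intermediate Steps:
$s{\left(Z,q \right)} = 2 q$ ($s{\left(Z,q \right)} = q + q = 2 q$)
$F{\left(K \right)} = 14$ ($F{\left(K \right)} = 2 \left(2 \cdot 1 - -5\right) = 2 \left(2 + 5\right) = 2 \cdot 7 = 14$)
$b{\left(B \right)} = 14 + 2 B$ ($b{\left(B \right)} = 14 - B \left(-2\right) = 14 - - 2 B = 14 + 2 B$)
$\frac{672 + b{\left(2 \right)}}{230 + v{\left(9,-52 \right)}} = \frac{672 + \left(14 + 2 \cdot 2\right)}{230 - 52} = \frac{672 + \left(14 + 4\right)}{178} = \left(672 + 18\right) \frac{1}{178} = 690 \cdot \frac{1}{178} = \frac{345}{89}$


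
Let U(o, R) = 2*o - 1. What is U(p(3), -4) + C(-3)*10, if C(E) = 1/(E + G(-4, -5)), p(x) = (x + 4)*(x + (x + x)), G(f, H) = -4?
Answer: 865/7 ≈ 123.57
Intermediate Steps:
p(x) = 3*x*(4 + x) (p(x) = (4 + x)*(x + 2*x) = (4 + x)*(3*x) = 3*x*(4 + x))
U(o, R) = -1 + 2*o
C(E) = 1/(-4 + E) (C(E) = 1/(E - 4) = 1/(-4 + E))
U(p(3), -4) + C(-3)*10 = (-1 + 2*(3*3*(4 + 3))) + 10/(-4 - 3) = (-1 + 2*(3*3*7)) + 10/(-7) = (-1 + 2*63) - ⅐*10 = (-1 + 126) - 10/7 = 125 - 10/7 = 865/7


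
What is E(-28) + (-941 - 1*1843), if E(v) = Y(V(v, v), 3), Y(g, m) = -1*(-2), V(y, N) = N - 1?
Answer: -2782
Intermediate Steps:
V(y, N) = -1 + N
Y(g, m) = 2
E(v) = 2
E(-28) + (-941 - 1*1843) = 2 + (-941 - 1*1843) = 2 + (-941 - 1843) = 2 - 2784 = -2782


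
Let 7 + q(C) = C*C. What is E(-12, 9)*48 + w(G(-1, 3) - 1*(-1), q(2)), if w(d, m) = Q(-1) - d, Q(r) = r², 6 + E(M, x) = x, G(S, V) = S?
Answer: 145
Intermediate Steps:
q(C) = -7 + C² (q(C) = -7 + C*C = -7 + C²)
E(M, x) = -6 + x
w(d, m) = 1 - d (w(d, m) = (-1)² - d = 1 - d)
E(-12, 9)*48 + w(G(-1, 3) - 1*(-1), q(2)) = (-6 + 9)*48 + (1 - (-1 - 1*(-1))) = 3*48 + (1 - (-1 + 1)) = 144 + (1 - 1*0) = 144 + (1 + 0) = 144 + 1 = 145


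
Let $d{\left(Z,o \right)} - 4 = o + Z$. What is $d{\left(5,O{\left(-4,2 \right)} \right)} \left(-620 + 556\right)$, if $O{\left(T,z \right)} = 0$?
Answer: $-576$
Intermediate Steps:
$d{\left(Z,o \right)} = 4 + Z + o$ ($d{\left(Z,o \right)} = 4 + \left(o + Z\right) = 4 + \left(Z + o\right) = 4 + Z + o$)
$d{\left(5,O{\left(-4,2 \right)} \right)} \left(-620 + 556\right) = \left(4 + 5 + 0\right) \left(-620 + 556\right) = 9 \left(-64\right) = -576$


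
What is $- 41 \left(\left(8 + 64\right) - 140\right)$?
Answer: $2788$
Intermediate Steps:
$- 41 \left(\left(8 + 64\right) - 140\right) = - 41 \left(72 - 140\right) = \left(-41\right) \left(-68\right) = 2788$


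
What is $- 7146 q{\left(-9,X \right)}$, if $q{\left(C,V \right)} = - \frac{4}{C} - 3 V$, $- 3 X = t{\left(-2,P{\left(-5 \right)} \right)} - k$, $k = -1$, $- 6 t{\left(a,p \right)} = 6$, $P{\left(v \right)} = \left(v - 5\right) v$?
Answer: $-3176$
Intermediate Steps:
$P{\left(v \right)} = v \left(-5 + v\right)$ ($P{\left(v \right)} = \left(-5 + v\right) v = v \left(-5 + v\right)$)
$t{\left(a,p \right)} = -1$ ($t{\left(a,p \right)} = \left(- \frac{1}{6}\right) 6 = -1$)
$X = 0$ ($X = - \frac{-1 - -1}{3} = - \frac{-1 + 1}{3} = \left(- \frac{1}{3}\right) 0 = 0$)
$- 7146 q{\left(-9,X \right)} = - 7146 \left(- \frac{4}{-9} - 0\right) = - 7146 \left(\left(-4\right) \left(- \frac{1}{9}\right) + 0\right) = - 7146 \left(\frac{4}{9} + 0\right) = \left(-7146\right) \frac{4}{9} = -3176$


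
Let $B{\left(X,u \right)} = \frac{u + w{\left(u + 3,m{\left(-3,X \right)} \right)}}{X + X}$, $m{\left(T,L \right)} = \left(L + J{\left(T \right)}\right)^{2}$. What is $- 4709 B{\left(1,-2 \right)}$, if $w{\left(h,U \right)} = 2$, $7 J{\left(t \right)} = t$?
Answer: $0$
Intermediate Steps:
$J{\left(t \right)} = \frac{t}{7}$
$m{\left(T,L \right)} = \left(L + \frac{T}{7}\right)^{2}$
$B{\left(X,u \right)} = \frac{2 + u}{2 X}$ ($B{\left(X,u \right)} = \frac{u + 2}{X + X} = \frac{2 + u}{2 X}$)
$- 4709 B{\left(1,-2 \right)} = - 4709 \frac{2 - 2}{2 \cdot 1} = - 4709 \cdot \frac{1}{2} \cdot 1 \cdot 0 = \left(-4709\right) 0 = 0$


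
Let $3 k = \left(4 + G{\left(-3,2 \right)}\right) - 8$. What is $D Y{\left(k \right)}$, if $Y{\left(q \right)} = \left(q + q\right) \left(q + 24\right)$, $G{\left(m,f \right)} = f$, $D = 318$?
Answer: $- \frac{29680}{3} \approx -9893.3$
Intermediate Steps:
$k = - \frac{2}{3}$ ($k = \frac{\left(4 + 2\right) - 8}{3} = \frac{6 - 8}{3} = \frac{1}{3} \left(-2\right) = - \frac{2}{3} \approx -0.66667$)
$Y{\left(q \right)} = 2 q \left(24 + q\right)$
$D Y{\left(k \right)} = 318 \cdot 2 \left(- \frac{2}{3}\right) \left(24 - \frac{2}{3}\right) = 318 \cdot 2 \left(- \frac{2}{3}\right) \frac{70}{3} = 318 \left(- \frac{280}{9}\right) = - \frac{29680}{3}$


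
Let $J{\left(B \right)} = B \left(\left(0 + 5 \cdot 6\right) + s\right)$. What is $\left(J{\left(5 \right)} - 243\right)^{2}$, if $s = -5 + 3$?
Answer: $10609$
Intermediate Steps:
$s = -2$
$J{\left(B \right)} = 28 B$ ($J{\left(B \right)} = B \left(\left(0 + 5 \cdot 6\right) - 2\right) = B \left(\left(0 + 30\right) - 2\right) = B \left(30 - 2\right) = B 28 = 28 B$)
$\left(J{\left(5 \right)} - 243\right)^{2} = \left(28 \cdot 5 - 243\right)^{2} = \left(140 - 243\right)^{2} = \left(-103\right)^{2} = 10609$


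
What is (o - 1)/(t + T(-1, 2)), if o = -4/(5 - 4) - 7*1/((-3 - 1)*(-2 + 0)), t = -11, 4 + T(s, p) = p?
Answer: 47/104 ≈ 0.45192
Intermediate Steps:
T(s, p) = -4 + p
o = -39/8 (o = -4/1 - 7/((-4*(-2))) = -4*1 - 7/8 = -4 - 7*⅛ = -4 - 7/8 = -39/8 ≈ -4.8750)
(o - 1)/(t + T(-1, 2)) = (-39/8 - 1)/(-11 + (-4 + 2)) = -47/(8*(-11 - 2)) = -47/8/(-13) = -47/8*(-1/13) = 47/104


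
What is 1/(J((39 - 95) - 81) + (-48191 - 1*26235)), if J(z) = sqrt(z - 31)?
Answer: -37213/2769614822 - I*sqrt(42)/2769614822 ≈ -1.3436e-5 - 2.3399e-9*I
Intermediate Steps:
J(z) = sqrt(-31 + z)
1/(J((39 - 95) - 81) + (-48191 - 1*26235)) = 1/(sqrt(-31 + ((39 - 95) - 81)) + (-48191 - 1*26235)) = 1/(sqrt(-31 + (-56 - 81)) + (-48191 - 26235)) = 1/(sqrt(-31 - 137) - 74426) = 1/(sqrt(-168) - 74426) = 1/(2*I*sqrt(42) - 74426) = 1/(-74426 + 2*I*sqrt(42))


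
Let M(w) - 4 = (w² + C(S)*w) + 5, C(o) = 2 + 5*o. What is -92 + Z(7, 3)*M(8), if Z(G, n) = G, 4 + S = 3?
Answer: 251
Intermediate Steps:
S = -1 (S = -4 + 3 = -1)
M(w) = 9 + w² - 3*w (M(w) = 4 + ((w² + (2 + 5*(-1))*w) + 5) = 4 + ((w² + (2 - 5)*w) + 5) = 4 + ((w² - 3*w) + 5) = 4 + (5 + w² - 3*w) = 9 + w² - 3*w)
-92 + Z(7, 3)*M(8) = -92 + 7*(9 + 8² - 3*8) = -92 + 7*(9 + 64 - 24) = -92 + 7*49 = -92 + 343 = 251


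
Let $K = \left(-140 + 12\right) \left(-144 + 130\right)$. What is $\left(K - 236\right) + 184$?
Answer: $1740$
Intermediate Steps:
$K = 1792$ ($K = \left(-128\right) \left(-14\right) = 1792$)
$\left(K - 236\right) + 184 = \left(1792 - 236\right) + 184 = 1556 + 184 = 1740$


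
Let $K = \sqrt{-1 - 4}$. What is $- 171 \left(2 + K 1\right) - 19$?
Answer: $-361 - 171 i \sqrt{5} \approx -361.0 - 382.37 i$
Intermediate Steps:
$K = i \sqrt{5}$ ($K = \sqrt{-5} = i \sqrt{5} \approx 2.2361 i$)
$- 171 \left(2 + K 1\right) - 19 = - 171 \left(2 + i \sqrt{5} \cdot 1\right) - 19 = - 171 \left(2 + i \sqrt{5}\right) - 19 = \left(-342 - 171 i \sqrt{5}\right) - 19 = -361 - 171 i \sqrt{5}$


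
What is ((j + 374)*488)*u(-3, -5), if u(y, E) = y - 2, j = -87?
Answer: -700280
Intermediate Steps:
u(y, E) = -2 + y
((j + 374)*488)*u(-3, -5) = ((-87 + 374)*488)*(-2 - 3) = (287*488)*(-5) = 140056*(-5) = -700280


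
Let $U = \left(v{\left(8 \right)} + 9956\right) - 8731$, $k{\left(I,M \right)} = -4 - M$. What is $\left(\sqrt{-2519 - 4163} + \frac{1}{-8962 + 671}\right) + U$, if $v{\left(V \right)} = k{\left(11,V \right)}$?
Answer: $\frac{10056982}{8291} + i \sqrt{6682} \approx 1213.0 + 81.744 i$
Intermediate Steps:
$v{\left(V \right)} = -4 - V$
$U = 1213$ ($U = \left(\left(-4 - 8\right) + 9956\right) - 8731 = \left(-12 + 9956\right) - 8731 = 9944 - 8731 = 1213$)
$\left(\sqrt{-2519 - 4163} + \frac{1}{-8962 + 671}\right) + U = \left(\sqrt{-2519 - 4163} + \frac{1}{-8962 + 671}\right) + 1213 = \left(\sqrt{-6682} + \frac{1}{-8291}\right) + 1213 = \left(i \sqrt{6682} - \frac{1}{8291}\right) + 1213 = \left(- \frac{1}{8291} + i \sqrt{6682}\right) + 1213 = \frac{10056982}{8291} + i \sqrt{6682}$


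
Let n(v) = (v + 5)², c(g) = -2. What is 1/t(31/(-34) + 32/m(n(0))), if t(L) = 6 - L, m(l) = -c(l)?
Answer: -34/309 ≈ -0.11003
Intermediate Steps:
n(v) = (5 + v)²
m(l) = 2 (m(l) = -1*(-2) = 2)
1/t(31/(-34) + 32/m(n(0))) = 1/(6 - (31/(-34) + 32/2)) = 1/(6 - (31*(-1/34) + 32*(½))) = 1/(6 - (-31/34 + 16)) = 1/(6 - 1*513/34) = 1/(6 - 513/34) = 1/(-309/34) = -34/309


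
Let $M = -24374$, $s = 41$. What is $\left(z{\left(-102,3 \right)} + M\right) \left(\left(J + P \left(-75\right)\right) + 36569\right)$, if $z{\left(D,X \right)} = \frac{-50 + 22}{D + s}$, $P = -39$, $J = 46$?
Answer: $- \frac{58787518440}{61} \approx -9.6373 \cdot 10^{8}$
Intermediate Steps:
$z{\left(D,X \right)} = - \frac{28}{41 + D}$ ($z{\left(D,X \right)} = \frac{-50 + 22}{D + 41} = - \frac{28}{41 + D}$)
$\left(z{\left(-102,3 \right)} + M\right) \left(\left(J + P \left(-75\right)\right) + 36569\right) = \left(- \frac{28}{41 - 102} - 24374\right) \left(\left(46 - -2925\right) + 36569\right) = \left(- \frac{28}{-61} - 24374\right) \left(\left(46 + 2925\right) + 36569\right) = \left(\left(-28\right) \left(- \frac{1}{61}\right) - 24374\right) \left(2971 + 36569\right) = \left(\frac{28}{61} - 24374\right) 39540 = \left(- \frac{1486786}{61}\right) 39540 = - \frac{58787518440}{61}$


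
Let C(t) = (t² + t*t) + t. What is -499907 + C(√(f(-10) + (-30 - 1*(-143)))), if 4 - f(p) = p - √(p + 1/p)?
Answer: -499653 + √(12700 + 10*I*√1010)/10 + I*√1010/5 ≈ -4.9964e+5 + 6.4971*I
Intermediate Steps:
f(p) = 4 + √(p + 1/p) - p (f(p) = 4 - (p - √(p + 1/p)) = 4 + (√(p + 1/p) - p) = 4 + √(p + 1/p) - p)
C(t) = t + 2*t² (C(t) = (t² + t²) + t = 2*t² + t = t + 2*t²)
-499907 + C(√(f(-10) + (-30 - 1*(-143)))) = -499907 + √((4 + √(-10 + 1/(-10)) - 1*(-10)) + (-30 - 1*(-143)))*(1 + 2*√((4 + √(-10 + 1/(-10)) - 1*(-10)) + (-30 - 1*(-143)))) = -499907 + √((4 + √(-10 - ⅒) + 10) + (-30 + 143))*(1 + 2*√((4 + √(-10 - ⅒) + 10) + (-30 + 143))) = -499907 + √((4 + √(-101/10) + 10) + 113)*(1 + 2*√((4 + √(-101/10) + 10) + 113)) = -499907 + √((4 + I*√1010/10 + 10) + 113)*(1 + 2*√((4 + I*√1010/10 + 10) + 113)) = -499907 + √((14 + I*√1010/10) + 113)*(1 + 2*√((14 + I*√1010/10) + 113)) = -499907 + √(127 + I*√1010/10)*(1 + 2*√(127 + I*√1010/10))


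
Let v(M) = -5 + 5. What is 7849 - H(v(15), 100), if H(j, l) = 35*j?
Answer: 7849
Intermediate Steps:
v(M) = 0
7849 - H(v(15), 100) = 7849 - 35*0 = 7849 - 1*0 = 7849 + 0 = 7849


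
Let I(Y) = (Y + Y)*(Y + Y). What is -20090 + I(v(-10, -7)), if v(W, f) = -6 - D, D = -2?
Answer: -20026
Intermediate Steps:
v(W, f) = -4 (v(W, f) = -6 - 1*(-2) = -6 + 2 = -4)
I(Y) = 4*Y² (I(Y) = (2*Y)*(2*Y) = 4*Y²)
-20090 + I(v(-10, -7)) = -20090 + 4*(-4)² = -20090 + 4*16 = -20090 + 64 = -20026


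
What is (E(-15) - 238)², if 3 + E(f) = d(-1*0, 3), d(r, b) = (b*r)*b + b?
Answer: 56644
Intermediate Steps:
d(r, b) = b + r*b² (d(r, b) = r*b² + b = b + r*b²)
E(f) = 0 (E(f) = -3 + 3*(1 + 3*(-1*0)) = -3 + 3*(1 + 3*0) = -3 + 3*(1 + 0) = -3 + 3*1 = -3 + 3 = 0)
(E(-15) - 238)² = (0 - 238)² = (-238)² = 56644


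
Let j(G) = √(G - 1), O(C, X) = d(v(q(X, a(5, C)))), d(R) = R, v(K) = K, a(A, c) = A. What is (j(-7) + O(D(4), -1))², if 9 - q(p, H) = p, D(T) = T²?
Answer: 92 + 40*I*√2 ≈ 92.0 + 56.569*I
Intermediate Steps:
q(p, H) = 9 - p
O(C, X) = 9 - X
j(G) = √(-1 + G)
(j(-7) + O(D(4), -1))² = (√(-1 - 7) + (9 - 1*(-1)))² = (√(-8) + (9 + 1))² = (2*I*√2 + 10)² = (10 + 2*I*√2)²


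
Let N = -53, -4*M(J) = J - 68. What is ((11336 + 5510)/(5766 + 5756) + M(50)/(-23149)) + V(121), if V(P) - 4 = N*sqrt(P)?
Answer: -22006081751/38103254 ≈ -577.54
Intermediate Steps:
M(J) = 17 - J/4 (M(J) = -(J - 68)/4 = -(-68 + J)/4 = 17 - J/4)
V(P) = 4 - 53*sqrt(P)
((11336 + 5510)/(5766 + 5756) + M(50)/(-23149)) + V(121) = ((11336 + 5510)/(5766 + 5756) + (17 - 1/4*50)/(-23149)) + (4 - 53*sqrt(121)) = (16846/11522 + (17 - 25/2)*(-1/23149)) + (4 - 53*11) = (16846*(1/11522) + (9/2)*(-1/23149)) + (4 - 583) = (8423/5761 - 9/46298) - 579 = 55702315/38103254 - 579 = -22006081751/38103254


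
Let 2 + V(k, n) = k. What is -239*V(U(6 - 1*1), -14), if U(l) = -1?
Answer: 717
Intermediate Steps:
V(k, n) = -2 + k
-239*V(U(6 - 1*1), -14) = -239*(-2 - 1) = -239*(-3) = 717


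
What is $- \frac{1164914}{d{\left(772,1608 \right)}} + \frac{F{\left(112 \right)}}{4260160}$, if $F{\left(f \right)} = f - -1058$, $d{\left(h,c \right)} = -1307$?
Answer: $\frac{496272155543}{556802912} \approx 891.29$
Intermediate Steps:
$F{\left(f \right)} = 1058 + f$ ($F{\left(f \right)} = f + 1058 = 1058 + f$)
$- \frac{1164914}{d{\left(772,1608 \right)}} + \frac{F{\left(112 \right)}}{4260160} = - \frac{1164914}{-1307} + \frac{1058 + 112}{4260160} = \left(-1164914\right) \left(- \frac{1}{1307}\right) + 1170 \cdot \frac{1}{4260160} = \frac{1164914}{1307} + \frac{117}{426016} = \frac{496272155543}{556802912}$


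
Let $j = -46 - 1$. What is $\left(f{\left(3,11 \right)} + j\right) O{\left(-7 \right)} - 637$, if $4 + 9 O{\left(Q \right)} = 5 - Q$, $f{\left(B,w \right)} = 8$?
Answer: $- \frac{2015}{3} \approx -671.67$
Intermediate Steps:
$O{\left(Q \right)} = \frac{1}{9} - \frac{Q}{9}$ ($O{\left(Q \right)} = - \frac{4}{9} + \frac{5 - Q}{9} = - \frac{4}{9} - \left(- \frac{5}{9} + \frac{Q}{9}\right) = \frac{1}{9} - \frac{Q}{9}$)
$j = -47$
$\left(f{\left(3,11 \right)} + j\right) O{\left(-7 \right)} - 637 = \left(8 - 47\right) \left(\frac{1}{9} - - \frac{7}{9}\right) - 637 = - 39 \left(\frac{1}{9} + \frac{7}{9}\right) - 637 = \left(-39\right) \frac{8}{9} - 637 = - \frac{104}{3} - 637 = - \frac{2015}{3}$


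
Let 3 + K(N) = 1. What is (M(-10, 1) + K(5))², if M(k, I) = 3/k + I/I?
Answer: 169/100 ≈ 1.6900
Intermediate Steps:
M(k, I) = 1 + 3/k (M(k, I) = 3/k + 1 = 1 + 3/k)
K(N) = -2 (K(N) = -3 + 1 = -2)
(M(-10, 1) + K(5))² = ((3 - 10)/(-10) - 2)² = (-⅒*(-7) - 2)² = (7/10 - 2)² = (-13/10)² = 169/100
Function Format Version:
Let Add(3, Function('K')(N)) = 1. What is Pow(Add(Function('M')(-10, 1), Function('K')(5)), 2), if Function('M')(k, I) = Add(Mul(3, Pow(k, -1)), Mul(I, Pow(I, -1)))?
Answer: Rational(169, 100) ≈ 1.6900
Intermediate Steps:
Function('M')(k, I) = Add(1, Mul(3, Pow(k, -1))) (Function('M')(k, I) = Add(Mul(3, Pow(k, -1)), 1) = Add(1, Mul(3, Pow(k, -1))))
Function('K')(N) = -2 (Function('K')(N) = Add(-3, 1) = -2)
Pow(Add(Function('M')(-10, 1), Function('K')(5)), 2) = Pow(Add(Mul(Pow(-10, -1), Add(3, -10)), -2), 2) = Pow(Add(Mul(Rational(-1, 10), -7), -2), 2) = Pow(Add(Rational(7, 10), -2), 2) = Pow(Rational(-13, 10), 2) = Rational(169, 100)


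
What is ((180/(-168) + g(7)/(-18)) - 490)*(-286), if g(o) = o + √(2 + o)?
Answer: 8858135/63 ≈ 1.4061e+5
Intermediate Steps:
((180/(-168) + g(7)/(-18)) - 490)*(-286) = ((180/(-168) + (7 + √(2 + 7))/(-18)) - 490)*(-286) = ((180*(-1/168) + (7 + √9)*(-1/18)) - 490)*(-286) = ((-15/14 + (7 + 3)*(-1/18)) - 490)*(-286) = ((-15/14 + 10*(-1/18)) - 490)*(-286) = ((-15/14 - 5/9) - 490)*(-286) = (-205/126 - 490)*(-286) = -61945/126*(-286) = 8858135/63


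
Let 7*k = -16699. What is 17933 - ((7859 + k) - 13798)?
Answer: 183803/7 ≈ 26258.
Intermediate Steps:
k = -16699/7 (k = (⅐)*(-16699) = -16699/7 ≈ -2385.6)
17933 - ((7859 + k) - 13798) = 17933 - ((7859 - 16699/7) - 13798) = 17933 - (38314/7 - 13798) = 17933 - 1*(-58272/7) = 17933 + 58272/7 = 183803/7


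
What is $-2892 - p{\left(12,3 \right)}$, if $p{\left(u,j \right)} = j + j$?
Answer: $-2898$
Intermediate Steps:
$p{\left(u,j \right)} = 2 j$
$-2892 - p{\left(12,3 \right)} = -2892 - 2 \cdot 3 = -2892 - 6 = -2898$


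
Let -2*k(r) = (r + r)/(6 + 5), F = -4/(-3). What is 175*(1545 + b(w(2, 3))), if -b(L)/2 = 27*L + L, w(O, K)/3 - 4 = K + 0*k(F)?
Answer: 64575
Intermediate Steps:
F = 4/3 (F = -4*(-⅓) = 4/3 ≈ 1.3333)
k(r) = -r/11 (k(r) = -(r + r)/(2*(6 + 5)) = -2*r/(2*11) = -r/11)
w(O, K) = 12 + 3*K (w(O, K) = 12 + 3*(K + 0*(-1/11*4/3)) = 12 + 3*(K + 0*(-4/33)) = 12 + 3*(K + 0) = 12 + 3*K)
b(L) = -56*L (b(L) = -2*(27*L + L) = -56*L)
175*(1545 + b(w(2, 3))) = 175*(1545 - 56*(12 + 3*3)) = 175*(1545 - 56*(12 + 9)) = 175*(1545 - 56*21) = 175*(1545 - 1176) = 175*369 = 64575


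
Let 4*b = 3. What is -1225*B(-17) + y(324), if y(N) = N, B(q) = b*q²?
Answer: -1060779/4 ≈ -2.6520e+5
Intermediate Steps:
b = ¾ (b = (¼)*3 = ¾ ≈ 0.75000)
B(q) = 3*q²/4
-1225*B(-17) + y(324) = -3675*(-17)²/4 + 324 = -3675*289/4 + 324 = -1225*867/4 + 324 = -1062075/4 + 324 = -1060779/4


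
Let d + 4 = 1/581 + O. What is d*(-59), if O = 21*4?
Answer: -2742379/581 ≈ -4720.1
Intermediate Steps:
O = 84
d = 46481/581 (d = -4 + (1/581 + 84) = -4 + 48805/581 = 46481/581 ≈ 80.002)
d*(-59) = (46481/581)*(-59) = -2742379/581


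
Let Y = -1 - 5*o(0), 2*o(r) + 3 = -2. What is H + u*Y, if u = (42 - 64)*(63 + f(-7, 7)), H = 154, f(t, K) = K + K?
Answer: -19327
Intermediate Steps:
f(t, K) = 2*K
o(r) = -5/2 (o(r) = -3/2 + (½)*(-2) = -3/2 - 1 = -5/2)
u = -1694 (u = (42 - 64)*(63 + 2*7) = -22*(63 + 14) = -22*77 = -1694)
Y = 23/2 (Y = -1 - 5*(-5/2) = -1 + 25/2 = 23/2 ≈ 11.500)
H + u*Y = 154 - 1694*23/2 = 154 - 19481 = -19327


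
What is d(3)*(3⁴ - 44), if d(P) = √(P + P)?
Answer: 37*√6 ≈ 90.631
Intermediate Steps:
d(P) = √2*√P (d(P) = √(2*P) = √2*√P)
d(3)*(3⁴ - 44) = (√2*√3)*(3⁴ - 44) = √6*(81 - 44) = √6*37 = 37*√6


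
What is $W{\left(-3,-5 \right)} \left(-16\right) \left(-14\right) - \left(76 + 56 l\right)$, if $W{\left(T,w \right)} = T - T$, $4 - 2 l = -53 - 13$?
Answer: $-2036$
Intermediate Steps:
$l = 35$ ($l = 2 - \frac{-53 - 13}{2} = 2 - -33 = 2 + 33 = 35$)
$W{\left(T,w \right)} = 0$
$W{\left(-3,-5 \right)} \left(-16\right) \left(-14\right) - \left(76 + 56 l\right) = 0 \left(-16\right) \left(-14\right) - 2036 = 0 \left(-14\right) - 2036 = 0 - 2036 = -2036$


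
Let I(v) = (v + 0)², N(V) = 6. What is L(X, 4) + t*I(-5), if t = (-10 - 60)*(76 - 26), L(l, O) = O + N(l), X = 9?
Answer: -87490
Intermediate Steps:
L(l, O) = 6 + O (L(l, O) = O + 6 = 6 + O)
I(v) = v²
t = -3500 (t = -70*50 = -3500)
L(X, 4) + t*I(-5) = (6 + 4) - 3500*(-5)² = 10 - 3500*25 = 10 - 87500 = -87490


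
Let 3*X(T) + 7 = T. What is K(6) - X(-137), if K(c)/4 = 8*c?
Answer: 240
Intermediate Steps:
X(T) = -7/3 + T/3
K(c) = 32*c (K(c) = 4*(8*c) = 32*c)
K(6) - X(-137) = 32*6 - (-7/3 + (⅓)*(-137)) = 192 - (-7/3 - 137/3) = 192 - 1*(-48) = 192 + 48 = 240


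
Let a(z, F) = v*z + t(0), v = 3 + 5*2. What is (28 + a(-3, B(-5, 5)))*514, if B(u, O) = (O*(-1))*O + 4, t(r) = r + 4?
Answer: -3598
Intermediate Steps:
t(r) = 4 + r
v = 13 (v = 3 + 10 = 13)
B(u, O) = 4 - O² (B(u, O) = (-O)*O + 4 = -O² + 4 = 4 - O²)
a(z, F) = 4 + 13*z (a(z, F) = 13*z + (4 + 0) = 13*z + 4 = 4 + 13*z)
(28 + a(-3, B(-5, 5)))*514 = (28 + (4 + 13*(-3)))*514 = (28 + (4 - 39))*514 = (28 - 35)*514 = -7*514 = -3598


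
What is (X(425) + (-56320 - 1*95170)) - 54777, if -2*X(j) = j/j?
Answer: -412535/2 ≈ -2.0627e+5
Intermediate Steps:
X(j) = -1/2 (X(j) = -j/(2*j) = -1/2*1 = -1/2)
(X(425) + (-56320 - 1*95170)) - 54777 = (-1/2 + (-56320 - 1*95170)) - 54777 = (-1/2 + (-56320 - 95170)) - 54777 = (-1/2 - 151490) - 54777 = -302981/2 - 54777 = -412535/2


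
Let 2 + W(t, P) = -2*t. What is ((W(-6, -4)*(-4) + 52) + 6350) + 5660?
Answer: 12022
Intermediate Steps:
W(t, P) = -2 - 2*t
((W(-6, -4)*(-4) + 52) + 6350) + 5660 = (((-2 - 2*(-6))*(-4) + 52) + 6350) + 5660 = (((-2 + 12)*(-4) + 52) + 6350) + 5660 = ((10*(-4) + 52) + 6350) + 5660 = ((-40 + 52) + 6350) + 5660 = (12 + 6350) + 5660 = 6362 + 5660 = 12022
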